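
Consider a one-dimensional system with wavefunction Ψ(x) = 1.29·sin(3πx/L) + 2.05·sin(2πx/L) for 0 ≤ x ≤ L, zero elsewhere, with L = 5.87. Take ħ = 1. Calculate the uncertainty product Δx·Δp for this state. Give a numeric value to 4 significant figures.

1.497

Δx = √(⟨x²⟩−⟨x⟩²), Δp = √(⟨p²⟩−⟨p⟩²).
On 0 ≤ x ≤ L (j ≠ l): ∫sin²(jπx/L) dx = L/2, ∫sin(jπx/L)·sin(lπx/L) dx = 0; diagonal moments ∫x·sin²(jπx/L) dx = L²/4, ∫x²·sin²(jπx/L) dx = L³·(1/6 − 1/(4j²π²)); cross terms ∫x·sin(jπx/L)·sin(lπx/L) dx = 0 for j + l even and −4jlL²/(π²(j² − l²)²) for j + l odd, ∫x²·sin(jπx/L)·sin(lπx/L) dx = (−1)^(j+l)·4jlL³/(π²(j² − l²)²); higher powers the same way via product-to-sum and parts. d²/dx² sin(jπx/L) = −(jπ/L)²·sin(jπx/L); on 0 ≤ x ≤ L, ∫sin²(jπx/L) dx = L/2 and ∫sin(jπx/L)·sin(lπx/L) dx = 0 for j ≠ l, so only diagonal terms survive in ∫|Ψ|² and ∫Ψ·Ψ″; ∫Ψ·Ψ′ dx = [Ψ²/2] between the walls = 0.
Normalization: ∫|Ψ|² dx = 17.218.
⟨x⟩ = 1.9055, ⟨x²⟩ = 5.0748 ⇒ Δx = 1.2016.
⟨p⟩ = 0.0000, ⟨p²⟩ = 1.5520 ⇒ Δp = 1.2458.
Δx·Δp = 1.4970.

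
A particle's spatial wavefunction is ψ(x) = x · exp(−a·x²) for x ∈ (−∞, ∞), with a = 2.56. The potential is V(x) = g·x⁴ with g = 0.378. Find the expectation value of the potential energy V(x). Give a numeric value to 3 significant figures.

⟨V⟩ = ∫ V(x)·|ψ|² dx / ∫|ψ|² dx.
Expand each integrand as polynomial × e^(−2ax²) and use ∫x^(2j)·e^(−2ax²) dx = (2j−1)!!/(4a)^j · √(π/(2a)), odd powers → 0; here √(π/(2a)) = 0.78332.
State is unnormalized: ∫|ψ|² dx = 0.076496, and ∫ψ*·V(x)·ψ dx = 0.0041364, so ⟨V⟩ = 0.0041364 / 0.076496.
⟨V⟩ = 0.054073.

0.0541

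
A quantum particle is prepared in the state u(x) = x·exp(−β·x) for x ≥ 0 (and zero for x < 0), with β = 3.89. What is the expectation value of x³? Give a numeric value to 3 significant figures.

0.127

⟨x³⟩ = ∫ x³·|u|² dx / ∫|u|² dx (integrals over the domain).
Every integrand reduces to terms xʲ·e^(−2βx) on [0, ∞); use ∫₀^∞ xʲ·e^(−2βx) dx = j!/(2β)^(j+1).
State is unnormalized: ∫|u|² dx = 0.0042471, and ∫u*·x³·u dx = 0.00054113, so ⟨x³⟩ = 0.00054113 / 0.0042471.
⟨x³⟩ = 0.12741.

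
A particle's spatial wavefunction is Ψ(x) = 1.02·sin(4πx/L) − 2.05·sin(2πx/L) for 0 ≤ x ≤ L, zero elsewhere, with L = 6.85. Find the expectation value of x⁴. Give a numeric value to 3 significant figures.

263.

⟨x⁴⟩ = ∫ x⁴·|Ψ|² dx / ∫|Ψ|² dx (integrals over the domain).
On 0 ≤ x ≤ L (j ≠ l): ∫sin²(jπx/L) dx = L/2, ∫sin(jπx/L)·sin(lπx/L) dx = 0; diagonal moments ∫x·sin²(jπx/L) dx = L²/4, ∫x²·sin²(jπx/L) dx = L³·(1/6 − 1/(4j²π²)); cross terms ∫x·sin(jπx/L)·sin(lπx/L) dx = 0 for j + l even and −4jlL²/(π²(j² − l²)²) for j + l odd, ∫x²·sin(jπx/L)·sin(lπx/L) dx = (−1)^(j+l)·4jlL³/(π²(j² − l²)²); higher powers the same way via product-to-sum and parts.
State is unnormalized: ∫|Ψ|² dx = 17.957, and ∫Ψ*·x⁴·Ψ dx = 4725.2, so ⟨x⁴⟩ = 4725.2 / 17.957.
⟨x⁴⟩ = 263.14.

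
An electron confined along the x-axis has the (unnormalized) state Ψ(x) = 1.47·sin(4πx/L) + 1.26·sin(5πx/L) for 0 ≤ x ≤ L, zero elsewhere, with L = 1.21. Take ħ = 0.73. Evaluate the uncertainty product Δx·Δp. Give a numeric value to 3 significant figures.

Δx = √(⟨x²⟩−⟨x⟩²), Δp = √(⟨p²⟩−⟨p⟩²).
On 0 ≤ x ≤ L (j ≠ l): ∫sin²(jπx/L) dx = L/2, ∫sin(jπx/L)·sin(lπx/L) dx = 0; diagonal moments ∫x·sin²(jπx/L) dx = L²/4, ∫x²·sin²(jπx/L) dx = L³·(1/6 − 1/(4j²π²)); cross terms ∫x·sin(jπx/L)·sin(lπx/L) dx = 0 for j + l even and −4jlL²/(π²(j² − l²)²) for j + l odd, ∫x²·sin(jπx/L)·sin(lπx/L) dx = (−1)^(j+l)·4jlL³/(π²(j² − l²)²); higher powers the same way via product-to-sum and parts. d²/dx² sin(jπx/L) = −(jπ/L)²·sin(jπx/L); on 0 ≤ x ≤ L, ∫sin²(jπx/L) dx = L/2 and ∫sin(jπx/L)·sin(lπx/L) dx = 0 for j ≠ l, so only diagonal terms survive in ∫|Ψ|² and ∫Ψ·Ψ″; ∫Ψ·Ψ′ dx = [Ψ²/2] between the walls = 0.
Normalization: ∫|Ψ|² dx = 2.2678.
⟨x⟩ = 0.36568, ⟨x²⟩ = 0.19453 ⇒ Δx = 0.24659.
⟨p⟩ = 0.0000, ⟨p²⟩ = 71.170 ⇒ Δp = 8.4362.
Δx·Δp = 2.0803.

2.08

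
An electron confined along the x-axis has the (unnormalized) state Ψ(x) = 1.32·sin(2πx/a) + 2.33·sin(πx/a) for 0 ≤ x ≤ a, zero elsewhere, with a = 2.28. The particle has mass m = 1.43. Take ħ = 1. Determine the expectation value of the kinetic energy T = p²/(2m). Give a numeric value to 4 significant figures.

1.148

T = −(ħ²/2m) d²/dx², so ⟨T⟩ = −(ħ²/2m) ∫ Ψ*·Ψ'' dx / ∫|Ψ|² dx; with m = 1.43.
d²/dx² sin(jπx/a) = −(jπ/a)²·sin(jπx/a); on 0 ≤ x ≤ a, ∫sin²(jπx/a) dx = a/2 and ∫sin(jπx/a)·sin(lπx/a) dx = 0 for j ≠ l, so only diagonal terms survive in ∫|Ψ|² and ∫Ψ·Ψ″; ∫Ψ·Ψ′ dx = [Ψ²/2] between the walls = 0.
State is unnormalized: ∫|Ψ|² dx = 8.1753, and ∫Ψ*·(−ħ²/2m · Ψ'') dx = 9.3829, so ⟨T⟩ = 9.3829 / 8.1753.
⟨T⟩ = 1.1477.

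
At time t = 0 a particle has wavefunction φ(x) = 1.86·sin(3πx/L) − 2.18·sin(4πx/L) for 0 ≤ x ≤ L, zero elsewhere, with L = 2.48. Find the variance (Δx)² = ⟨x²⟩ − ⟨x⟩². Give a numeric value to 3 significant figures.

0.250

Compute ⟨x⟩ and ⟨x²⟩ separately, then (Δx)² = ⟨x²⟩ − ⟨x⟩².
On 0 ≤ x ≤ L (j ≠ l): ∫sin²(jπx/L) dx = L/2, ∫sin(jπx/L)·sin(lπx/L) dx = 0; diagonal moments ∫x·sin²(jπx/L) dx = L²/4, ∫x²·sin²(jπx/L) dx = L³·(1/6 − 1/(4j²π²)); cross terms ∫x·sin(jπx/L)·sin(lπx/L) dx = 0 for j + l even and −4jlL²/(π²(j² − l²)²) for j + l odd, ∫x²·sin(jπx/L)·sin(lπx/L) dx = (−1)^(j+l)·4jlL³/(π²(j² − l²)²); higher powers the same way via product-to-sum and parts.
Normalization: ∫|φ|² dx = 10.183.
⟨x⟩ = 1.7262 and ⟨x²⟩ = 3.2300.
(Δx)² = 3.2300 − (1.7262)² = 0.25033.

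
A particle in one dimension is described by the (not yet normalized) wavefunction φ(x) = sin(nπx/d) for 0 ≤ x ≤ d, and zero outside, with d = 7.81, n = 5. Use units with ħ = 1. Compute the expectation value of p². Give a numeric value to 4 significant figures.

p² φ = −ħ² d²φ/dx²; ⟨p²⟩ = −ħ² ∫ φ*·φ'' dx / ∫|φ|² dx.
d/dx sin(nπx/d) = (nπ/d)·cos(nπx/d) and d²/dx² sin(nπx/d) = −(nπ/d)²·sin(nπx/d); on 0 ≤ x ≤ d, ∫sin²(nπx/d) dx = d/2 and ∫sin(nπx/d)·cos(nπx/d) dx = 0.
State is unnormalized: ∫|φ|² dx = 3.9050, and ∫φ*·(−ħ² φ'') dx = 15.796, so ⟨p²⟩ = 15.796 / 3.9050.
⟨p²⟩ = 4.0452.

4.045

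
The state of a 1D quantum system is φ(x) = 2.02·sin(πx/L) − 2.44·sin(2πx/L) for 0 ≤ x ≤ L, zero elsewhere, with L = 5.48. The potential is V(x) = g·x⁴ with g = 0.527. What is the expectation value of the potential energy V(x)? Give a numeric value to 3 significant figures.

⟨V⟩ = ∫ V(x)·|φ|² dx / ∫|φ|² dx.
On 0 ≤ x ≤ L (j ≠ l): ∫sin²(jπx/L) dx = L/2, ∫sin(jπx/L)·sin(lπx/L) dx = 0; diagonal moments ∫x·sin²(jπx/L) dx = L²/4, ∫x²·sin²(jπx/L) dx = L³·(1/6 − 1/(4j²π²)); cross terms ∫x·sin(jπx/L)·sin(lπx/L) dx = 0 for j + l even and −4jlL²/(π²(j² − l²)²) for j + l odd, ∫x²·sin(jπx/L)·sin(lπx/L) dx = (−1)^(j+l)·4jlL³/(π²(j² − l²)²); higher powers the same way via product-to-sum and parts.
State is unnormalized: ∫|φ|² dx = 27.493, and ∫φ*·V(x)·φ dx = 3468.6, so ⟨V⟩ = 3468.6 / 27.493.
⟨V⟩ = 126.16.

126.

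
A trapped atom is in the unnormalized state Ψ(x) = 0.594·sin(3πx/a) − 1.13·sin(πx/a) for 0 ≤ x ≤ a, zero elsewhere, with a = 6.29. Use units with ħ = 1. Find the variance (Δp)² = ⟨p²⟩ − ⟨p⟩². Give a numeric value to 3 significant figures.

0.682

Compute ⟨p⟩ and ⟨p²⟩ separately; (Δp)² = ⟨p²⟩ − ⟨p⟩².
d²/dx² sin(jπx/a) = −(jπ/a)²·sin(jπx/a); on 0 ≤ x ≤ a, ∫sin²(jπx/a) dx = a/2 and ∫sin(jπx/a)·sin(lπx/a) dx = 0 for j ≠ l, so only diagonal terms survive in ∫|Ψ|² and ∫Ψ·Ψ″; ∫Ψ·Ψ′ dx = [Ψ²/2] between the walls = 0.
Normalization: ∫|Ψ|² dx = 5.1255.
⟨p⟩ = 0.0000 and ⟨p²⟩ = 0.68152.
(Δp)² = 0.68152 − (0.0000)² = 0.68152.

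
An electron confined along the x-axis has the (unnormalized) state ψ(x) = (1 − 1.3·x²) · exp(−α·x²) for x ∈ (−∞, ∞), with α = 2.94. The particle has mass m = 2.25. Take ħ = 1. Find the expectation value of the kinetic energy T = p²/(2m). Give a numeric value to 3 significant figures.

1.05

T = −(ħ²/2m) d²/dx², so ⟨T⟩ = −(ħ²/2m) ∫ ψ*·ψ'' dx / ∫|ψ|² dx; with m = 2.25.
Expand each integrand as polynomial × e^(−2αx²) and use ∫x^(2j)·e^(−2αx²) dx = (2j−1)!!/(4α)^j · √(π/(2α)), odd powers → 0; here √(π/(2α)) = 0.73095. Differentiate with the product rule, d/dx e^(−αx²) = −2αx·e^(−αx²).
State is unnormalized: ∫|ψ|² dx = 0.59614, and ∫ψ*·(−ħ²/2m · ψ'') dx = 0.62398, so ⟨T⟩ = 0.62398 / 0.59614.
⟨T⟩ = 1.0467.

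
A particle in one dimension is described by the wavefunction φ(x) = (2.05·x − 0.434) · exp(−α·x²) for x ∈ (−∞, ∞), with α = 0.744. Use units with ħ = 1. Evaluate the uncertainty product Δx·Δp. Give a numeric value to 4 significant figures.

1.274

Δx = √(⟨x²⟩−⟨x⟩²), Δp = √(⟨p²⟩−⟨p⟩²).
Expand each integrand as polynomial × e^(−2αx²) and use ∫x^(2j)·e^(−2αx²) dx = (2j−1)!!/(4α)^j · √(π/(2α)), odd powers → 0; here √(π/(2α)) = 1.4530. Differentiate with the product rule, d/dx e^(−αx²) = −2αx·e^(−αx²).
Normalization: ∫|φ|² dx = 2.3255.
⟨x⟩ = -0.37358, ⟨x²⟩ = 0.92897 ⇒ Δx = 0.88849.
⟨p⟩ = 0.0000, ⟨p²⟩ = 2.0569 ⇒ Δp = 1.4342.
Δx·Δp = 1.2743.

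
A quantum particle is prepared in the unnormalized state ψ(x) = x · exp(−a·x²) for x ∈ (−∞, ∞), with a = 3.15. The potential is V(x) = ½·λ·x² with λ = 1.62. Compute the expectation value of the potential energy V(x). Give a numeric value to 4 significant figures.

⟨V⟩ = ∫ V(x)·|ψ|² dx / ∫|ψ|² dx.
Expand each integrand as polynomial × e^(−2ax²) and use ∫x^(2j)·e^(−2ax²) dx = (2j−1)!!/(4a)^j · √(π/(2a)), odd powers → 0; here √(π/(2a)) = 0.70616.
State is unnormalized: ∫|ψ|² dx = 0.056045, and ∫ψ*·V(x)·ψ dx = 0.010809, so ⟨V⟩ = 0.010809 / 0.056045.
⟨V⟩ = 0.19286.

0.1929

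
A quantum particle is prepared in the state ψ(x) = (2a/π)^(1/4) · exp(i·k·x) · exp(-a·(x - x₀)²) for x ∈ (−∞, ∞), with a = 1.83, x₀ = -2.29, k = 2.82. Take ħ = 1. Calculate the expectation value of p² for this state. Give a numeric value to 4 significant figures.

p² ψ = −ħ² d²ψ/dx²; ⟨p²⟩ = −ħ² ∫ ψ*·ψ'' dx.
Gaussian moments (u = x − x₀): ∫u^(2j)·e^(−2au²) du = (2j−1)!!/(4a)^j · √(π/(2a)), odd powers integrate to 0; here √(π/(2a)) = 0.92648. Derivatives: ψ′ = (ik − 2au)·ψ, ψ″ = ((ik − 2au)² − 2a)·ψ; the odd-in-u pieces drop out.
⟨p²⟩ = 9.7824.

9.782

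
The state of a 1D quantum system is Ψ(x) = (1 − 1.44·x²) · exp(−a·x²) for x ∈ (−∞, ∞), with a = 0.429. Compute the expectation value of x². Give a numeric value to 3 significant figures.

2.65

⟨x²⟩ = ∫ x²·|Ψ|² dx / ∫|Ψ|² dx (integrals over the domain).
Expand each integrand as polynomial × e^(−2ax²) and use ∫x^(2j)·e^(−2ax²) dx = (2j−1)!!/(4a)^j · √(π/(2a)), odd powers → 0; here √(π/(2a)) = 1.9135.
State is unnormalized: ∫|Ψ|² dx = 2.7445, and ∫Ψ*·x²·Ψ dx = 7.2793, so ⟨x²⟩ = 7.2793 / 2.7445.
⟨x²⟩ = 2.6524.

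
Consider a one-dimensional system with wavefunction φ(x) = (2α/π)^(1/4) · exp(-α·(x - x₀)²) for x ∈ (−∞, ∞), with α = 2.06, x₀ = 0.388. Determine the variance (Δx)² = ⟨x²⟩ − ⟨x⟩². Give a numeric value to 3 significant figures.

Compute ⟨x⟩ and ⟨x²⟩ separately, then (Δx)² = ⟨x²⟩ − ⟨x⟩².
Gaussian moments (u = x − x₀): ∫u^(2j)·e^(−2αu²) du = (2j−1)!!/(4α)^j · √(π/(2α)), odd powers integrate to 0; here √(π/(2α)) = 0.87323.
⟨x⟩ = 0.38800 and ⟨x²⟩ = 0.27190.
(Δx)² = 0.27190 − (0.38800)² = 0.12136.

0.121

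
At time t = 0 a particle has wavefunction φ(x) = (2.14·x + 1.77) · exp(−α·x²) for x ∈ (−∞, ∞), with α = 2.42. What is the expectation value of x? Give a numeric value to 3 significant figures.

⟨x⟩ = ∫ x·|φ|² dx / ∫|φ|² dx (integrals over the domain).
Expand each integrand as polynomial × e^(−2αx²) and use ∫x^(2j)·e^(−2αx²) dx = (2j−1)!!/(4α)^j · √(π/(2α)), odd powers → 0; here √(π/(2α)) = 0.80566.
State is unnormalized: ∫|φ|² dx = 2.9052, and ∫φ*·x·φ dx = 0.63051, so ⟨x⟩ = 0.63051 / 2.9052.
⟨x⟩ = 0.21703.

0.217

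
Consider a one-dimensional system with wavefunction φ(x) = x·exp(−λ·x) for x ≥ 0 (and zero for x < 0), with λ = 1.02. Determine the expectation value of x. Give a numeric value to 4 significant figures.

1.471

⟨x⟩ = ∫ x·|φ|² dx / ∫|φ|² dx (integrals over the domain).
Every integrand reduces to terms xʲ·e^(−2λx) on [0, ∞); use ∫₀^∞ xʲ·e^(−2λx) dx = j!/(2λ)^(j+1).
State is unnormalized: ∫|φ|² dx = 0.23558, and ∫φ*·x·φ dx = 0.34644, so ⟨x⟩ = 0.34644 / 0.23558.
⟨x⟩ = 1.4706.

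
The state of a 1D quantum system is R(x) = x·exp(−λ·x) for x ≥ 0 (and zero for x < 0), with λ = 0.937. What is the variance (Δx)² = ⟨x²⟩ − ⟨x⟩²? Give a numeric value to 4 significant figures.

0.8542

Compute ⟨x⟩ and ⟨x²⟩ separately, then (Δx)² = ⟨x²⟩ − ⟨x⟩².
Every integrand reduces to terms xʲ·e^(−2λx) on [0, ∞); use ∫₀^∞ xʲ·e^(−2λx) dx = j!/(2λ)^(j+1).
Normalization: ∫|R|² dx = 0.30389.
⟨x⟩ = 1.6009 and ⟨x²⟩ = 3.4170.
(Δx)² = 3.4170 − (1.6009)² = 0.85424.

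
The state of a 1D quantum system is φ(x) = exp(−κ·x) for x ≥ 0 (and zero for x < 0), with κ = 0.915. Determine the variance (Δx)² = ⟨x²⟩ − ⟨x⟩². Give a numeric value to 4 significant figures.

0.2986

Compute ⟨x⟩ and ⟨x²⟩ separately, then (Δx)² = ⟨x²⟩ − ⟨x⟩².
Every integrand reduces to terms xʲ·e^(−2κx) on [0, ∞); use ∫₀^∞ xʲ·e^(−2κx) dx = j!/(2κ)^(j+1).
Normalization: ∫|φ|² dx = 0.54645.
⟨x⟩ = 0.54645 and ⟨x²⟩ = 0.59721.
(Δx)² = 0.59721 − (0.54645)² = 0.29861.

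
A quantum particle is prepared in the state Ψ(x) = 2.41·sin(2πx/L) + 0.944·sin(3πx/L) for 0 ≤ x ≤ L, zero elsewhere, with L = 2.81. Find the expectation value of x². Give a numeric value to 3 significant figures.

1.50

⟨x²⟩ = ∫ x²·|Ψ|² dx / ∫|Ψ|² dx (integrals over the domain).
On 0 ≤ x ≤ L (j ≠ l): ∫sin²(jπx/L) dx = L/2, ∫sin(jπx/L)·sin(lπx/L) dx = 0; diagonal moments ∫x·sin²(jπx/L) dx = L²/4, ∫x²·sin²(jπx/L) dx = L³·(1/6 − 1/(4j²π²)); cross terms ∫x·sin(jπx/L)·sin(lπx/L) dx = 0 for j + l even and −4jlL²/(π²(j² − l²)²) for j + l odd, ∫x²·sin(jπx/L)·sin(lπx/L) dx = (−1)^(j+l)·4jlL³/(π²(j² − l²)²); higher powers the same way via product-to-sum and parts.
State is unnormalized: ∫|Ψ|² dx = 9.4124, and ∫Ψ*·x²·Ψ dx = 14.082, so ⟨x²⟩ = 14.082 / 9.4124.
⟨x²⟩ = 1.4961.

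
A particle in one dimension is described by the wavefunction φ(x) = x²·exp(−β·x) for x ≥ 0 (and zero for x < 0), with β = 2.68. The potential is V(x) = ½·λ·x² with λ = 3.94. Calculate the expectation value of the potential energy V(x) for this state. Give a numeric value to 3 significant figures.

⟨V⟩ = ∫ V(x)·|φ|² dx / ∫|φ|² dx.
Every integrand reduces to terms xʲ·e^(−2βx) on [0, ∞); use ∫₀^∞ xʲ·e^(−2βx) dx = j!/(2β)^(j+1).
State is unnormalized: ∫|φ|² dx = 0.0054248, and ∫φ*·V(x)·φ dx = 0.011160, so ⟨V⟩ = 0.011160 / 0.0054248.
⟨V⟩ = 2.0571.

2.06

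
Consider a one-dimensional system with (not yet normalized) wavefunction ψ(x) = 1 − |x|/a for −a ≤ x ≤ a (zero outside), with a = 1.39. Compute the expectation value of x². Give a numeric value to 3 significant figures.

0.193

⟨x²⟩ = ∫ x²·|ψ|² dx / ∫|ψ|² dx (integrals over the domain).
ψ is even, so ∫ over [−a, a] = 2∫₀ᵃ with ψ = 1 − x/a there: ∫₀ᵃ (1 − x/a)² dx = a/3, ∫₀ᵃ x²(1 − x/a)² dx = a³/30, ∫₀ᵃ x⁴(1 − x/a)² dx = a⁵/105.
State is unnormalized: ∫|ψ|² dx = 0.92667, and ∫ψ*·x²·ψ dx = 0.17904, so ⟨x²⟩ = 0.17904 / 0.92667.
⟨x²⟩ = 0.19321.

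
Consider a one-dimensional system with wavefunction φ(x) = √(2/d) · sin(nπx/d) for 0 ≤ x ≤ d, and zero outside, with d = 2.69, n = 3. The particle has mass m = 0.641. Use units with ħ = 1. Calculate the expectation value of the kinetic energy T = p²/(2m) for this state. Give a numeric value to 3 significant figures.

9.58

T = −(ħ²/2m) d²/dx², so ⟨T⟩ = −(ħ²/2m) ∫ φ*·φ'' dx; with m = 0.641.
d/dx sin(nπx/d) = (nπ/d)·cos(nπx/d) and d²/dx² sin(nπx/d) = −(nπ/d)²·sin(nπx/d); on 0 ≤ x ≤ d, ∫sin²(nπx/d) dx = d/2 and ∫sin(nπx/d)·cos(nπx/d) dx = 0.
⟨T⟩ = 9.5752.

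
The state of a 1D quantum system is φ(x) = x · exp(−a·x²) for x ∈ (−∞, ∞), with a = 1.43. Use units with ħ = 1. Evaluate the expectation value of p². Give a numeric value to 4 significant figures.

p² φ = −ħ² d²φ/dx²; ⟨p²⟩ = −ħ² ∫ φ*·φ'' dx / ∫|φ|² dx.
Expand each integrand as polynomial × e^(−2ax²) and use ∫x^(2j)·e^(−2ax²) dx = (2j−1)!!/(4a)^j · √(π/(2a)), odd powers → 0; here √(π/(2a)) = 1.0481. Differentiate with the product rule, d/dx e^(−ax²) = −2ax·e^(−ax²).
State is unnormalized: ∫|φ|² dx = 0.18323, and ∫φ*·(−ħ² φ'') dx = 0.78606, so ⟨p²⟩ = 0.78606 / 0.18323.
⟨p²⟩ = 4.2900.

4.290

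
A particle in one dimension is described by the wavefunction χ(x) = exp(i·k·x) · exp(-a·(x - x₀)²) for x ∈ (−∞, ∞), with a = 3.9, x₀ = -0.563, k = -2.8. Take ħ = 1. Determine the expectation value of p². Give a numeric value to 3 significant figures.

p² χ = −ħ² d²χ/dx²; ⟨p²⟩ = −ħ² ∫ χ*·χ'' dx / ∫|χ|² dx.
Gaussian moments (u = x − x₀): ∫u^(2j)·e^(−2au²) du = (2j−1)!!/(4a)^j · √(π/(2a)), odd powers integrate to 0; here √(π/(2a)) = 0.63464. Derivatives: χ′ = (ik − 2au)·χ, χ″ = ((ik − 2au)² − 2a)·χ; the odd-in-u pieces drop out.
State is unnormalized: ∫|χ|² dx = 0.63464, and ∫χ*·(−ħ² χ'') dx = 7.4507, so ⟨p²⟩ = 7.4507 / 0.63464.
⟨p²⟩ = 11.740.

11.7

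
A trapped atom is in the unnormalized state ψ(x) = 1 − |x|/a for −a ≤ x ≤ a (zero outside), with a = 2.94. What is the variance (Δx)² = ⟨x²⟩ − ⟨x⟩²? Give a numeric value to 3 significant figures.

0.864

Compute ⟨x⟩ and ⟨x²⟩ separately, then (Δx)² = ⟨x²⟩ − ⟨x⟩².
ψ is even, so ∫ over [−a, a] = 2∫₀ᵃ with ψ = 1 − x/a there: ∫₀ᵃ (1 − x/a)² dx = a/3, ∫₀ᵃ x²(1 − x/a)² dx = a³/30, ∫₀ᵃ x⁴(1 − x/a)² dx = a⁵/105.
Normalization: ∫|ψ|² dx = 1.9600.
⟨x⟩ = 0.0000 and ⟨x²⟩ = 0.86436.
(Δx)² = 0.86436 − (0.0000)² = 0.86436.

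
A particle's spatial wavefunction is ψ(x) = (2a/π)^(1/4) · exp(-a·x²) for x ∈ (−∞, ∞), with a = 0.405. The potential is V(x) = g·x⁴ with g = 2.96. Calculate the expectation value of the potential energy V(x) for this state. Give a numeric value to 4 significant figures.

3.384

⟨V⟩ = ∫ V(x)·|ψ|² dx.
Gaussian moments: ∫x^(2j)·e^(−2ax²) dx = (2j−1)!!/(4a)^j · √(π/(2a)), odd powers integrate to 0; here √(π/(2a)) = 1.9694.
⟨V⟩ = 3.3836.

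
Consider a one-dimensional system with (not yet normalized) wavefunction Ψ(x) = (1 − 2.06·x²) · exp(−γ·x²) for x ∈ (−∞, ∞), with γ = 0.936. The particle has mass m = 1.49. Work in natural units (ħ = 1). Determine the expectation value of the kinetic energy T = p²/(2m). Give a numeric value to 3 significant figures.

1.64

T = −(ħ²/2m) d²/dx², so ⟨T⟩ = −(ħ²/2m) ∫ Ψ*·Ψ'' dx / ∫|Ψ|² dx; with m = 1.49.
Expand each integrand as polynomial × e^(−2γx²) and use ∫x^(2j)·e^(−2γx²) dx = (2j−1)!!/(4γ)^j · √(π/(2γ)), odd powers → 0; here √(π/(2γ)) = 1.2955. Differentiate with the product rule, d/dx e^(−γx²) = −2γx·e^(−γx²).
State is unnormalized: ∫|Ψ|² dx = 1.0464, and ∫Ψ*·(−ħ²/2m · Ψ'') dx = 1.7169, so ⟨T⟩ = 1.7169 / 1.0464.
⟨T⟩ = 1.6407.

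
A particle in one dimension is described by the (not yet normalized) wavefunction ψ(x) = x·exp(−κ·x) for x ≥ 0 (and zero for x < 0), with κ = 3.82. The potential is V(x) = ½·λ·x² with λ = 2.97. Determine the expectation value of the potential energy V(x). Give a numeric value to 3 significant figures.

⟨V⟩ = ∫ V(x)·|ψ|² dx / ∫|ψ|² dx.
Every integrand reduces to terms xʲ·e^(−2κx) on [0, ∞); use ∫₀^∞ xʲ·e^(−2κx) dx = j!/(2κ)^(j+1).
State is unnormalized: ∫|ψ|² dx = 0.0044849, and ∫ψ*·V(x)·ψ dx = 0.0013692, so ⟨V⟩ = 0.0013692 / 0.0044849.
⟨V⟩ = 0.30530.

0.305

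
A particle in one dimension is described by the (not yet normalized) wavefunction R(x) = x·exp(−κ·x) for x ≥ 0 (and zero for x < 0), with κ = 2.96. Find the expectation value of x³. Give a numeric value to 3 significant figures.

0.289

⟨x³⟩ = ∫ x³·|R|² dx / ∫|R|² dx (integrals over the domain).
Every integrand reduces to terms xʲ·e^(−2κx) on [0, ∞); use ∫₀^∞ xʲ·e^(−2κx) dx = j!/(2κ)^(j+1).
State is unnormalized: ∫|R|² dx = 0.0096397, and ∫R*·x³·R dx = 0.0027877, so ⟨x³⟩ = 0.0027877 / 0.0096397.
⟨x³⟩ = 0.28919.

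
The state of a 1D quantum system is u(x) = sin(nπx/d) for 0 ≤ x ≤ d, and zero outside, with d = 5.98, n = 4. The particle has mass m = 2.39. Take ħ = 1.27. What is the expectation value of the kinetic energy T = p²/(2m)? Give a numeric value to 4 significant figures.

T = −(ħ²/2m) d²/dx², so ⟨T⟩ = −(ħ²/2m) ∫ u*·u'' dx / ∫|u|² dx; with m = 2.39.
d/dx sin(nπx/d) = (nπ/d)·cos(nπx/d) and d²/dx² sin(nπx/d) = −(nπ/d)²·sin(nπx/d); on 0 ≤ x ≤ d, ∫sin²(nπx/d) dx = d/2 and ∫sin(nπx/d)·cos(nπx/d) dx = 0.
State is unnormalized: ∫|u|² dx = 2.9900, and ∫u*·(−ħ²/2m · u'') dx = 4.4552, so ⟨T⟩ = 4.4552 / 2.9900.
⟨T⟩ = 1.4900.

1.490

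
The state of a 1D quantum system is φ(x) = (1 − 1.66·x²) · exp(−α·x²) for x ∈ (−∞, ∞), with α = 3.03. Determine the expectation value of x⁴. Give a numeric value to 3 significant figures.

⟨x⁴⟩ = ∫ x⁴·|φ|² dx / ∫|φ|² dx (integrals over the domain).
Expand each integrand as polynomial × e^(−2αx²) and use ∫x^(2j)·e^(−2αx²) dx = (2j−1)!!/(4α)^j · √(π/(2α)), odd powers → 0; here √(π/(2α)) = 0.72001.
State is unnormalized: ∫|φ|² dx = 0.56330, and ∫φ*·x⁴·φ dx = 0.0042192, so ⟨x⁴⟩ = 0.0042192 / 0.56330.
⟨x⁴⟩ = 0.0074902.

0.00749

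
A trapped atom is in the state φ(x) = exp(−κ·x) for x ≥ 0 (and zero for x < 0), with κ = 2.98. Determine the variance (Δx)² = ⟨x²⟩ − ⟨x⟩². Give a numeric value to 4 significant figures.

Compute ⟨x⟩ and ⟨x²⟩ separately, then (Δx)² = ⟨x²⟩ − ⟨x⟩².
Every integrand reduces to terms xʲ·e^(−2κx) on [0, ∞); use ∫₀^∞ xʲ·e^(−2κx) dx = j!/(2κ)^(j+1).
Normalization: ∫|φ|² dx = 0.16779.
⟨x⟩ = 0.16779 and ⟨x²⟩ = 0.056304.
(Δx)² = 0.056304 − (0.16779)² = 0.028152.

0.02815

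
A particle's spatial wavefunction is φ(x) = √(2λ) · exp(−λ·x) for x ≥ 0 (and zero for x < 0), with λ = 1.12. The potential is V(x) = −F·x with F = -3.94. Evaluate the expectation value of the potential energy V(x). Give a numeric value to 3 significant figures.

1.76

⟨V⟩ = ∫ V(x)·|φ|² dx.
Every integrand reduces to terms xʲ·e^(−2λx) on [0, ∞); use ∫₀^∞ xʲ·e^(−2λx) dx = j!/(2λ)^(j+1).
⟨V⟩ = 1.7589.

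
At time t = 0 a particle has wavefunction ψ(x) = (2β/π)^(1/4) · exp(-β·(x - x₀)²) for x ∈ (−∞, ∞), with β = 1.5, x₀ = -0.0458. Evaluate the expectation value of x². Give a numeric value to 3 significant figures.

0.169

⟨x²⟩ = ∫ x²·|ψ|² dx (integrals over the domain).
Gaussian moments (u = x − x₀): ∫u^(2j)·e^(−2βu²) du = (2j−1)!!/(4β)^j · √(π/(2β)), odd powers integrate to 0; here √(π/(2β)) = 1.0233.
⟨x²⟩ = 0.16876.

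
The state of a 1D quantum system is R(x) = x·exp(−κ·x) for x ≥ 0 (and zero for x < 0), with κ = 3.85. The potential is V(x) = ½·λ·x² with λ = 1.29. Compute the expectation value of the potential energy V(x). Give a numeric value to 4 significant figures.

⟨V⟩ = ∫ V(x)·|R|² dx / ∫|R|² dx.
Every integrand reduces to terms xʲ·e^(−2κx) on [0, ∞); use ∫₀^∞ xʲ·e^(−2κx) dx = j!/(2κ)^(j+1).
State is unnormalized: ∫|R|² dx = 0.0043808, and ∫R*·V(x)·R dx = 0.00057190, so ⟨V⟩ = 0.00057190 / 0.0043808.
⟨V⟩ = 0.13054.

0.1305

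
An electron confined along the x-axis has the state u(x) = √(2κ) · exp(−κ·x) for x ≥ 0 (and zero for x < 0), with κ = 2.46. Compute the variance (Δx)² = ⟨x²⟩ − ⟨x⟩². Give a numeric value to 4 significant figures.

Compute ⟨x⟩ and ⟨x²⟩ separately, then (Δx)² = ⟨x²⟩ − ⟨x⟩².
Every integrand reduces to terms xʲ·e^(−2κx) on [0, ∞); use ∫₀^∞ xʲ·e^(−2κx) dx = j!/(2κ)^(j+1).
⟨x⟩ = 0.20325 and ⟨x²⟩ = 0.082623.
(Δx)² = 0.082623 − (0.20325)² = 0.041311.

0.04131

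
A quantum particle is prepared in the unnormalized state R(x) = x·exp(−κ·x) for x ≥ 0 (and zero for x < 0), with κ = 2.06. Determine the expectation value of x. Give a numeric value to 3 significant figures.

0.728

⟨x⟩ = ∫ x·|R|² dx / ∫|R|² dx (integrals over the domain).
Every integrand reduces to terms xʲ·e^(−2κx) on [0, ∞); use ∫₀^∞ xʲ·e^(−2κx) dx = j!/(2κ)^(j+1).
State is unnormalized: ∫|R|² dx = 0.028598, and ∫R*·x·R dx = 0.020824, so ⟨x⟩ = 0.020824 / 0.028598.
⟨x⟩ = 0.72816.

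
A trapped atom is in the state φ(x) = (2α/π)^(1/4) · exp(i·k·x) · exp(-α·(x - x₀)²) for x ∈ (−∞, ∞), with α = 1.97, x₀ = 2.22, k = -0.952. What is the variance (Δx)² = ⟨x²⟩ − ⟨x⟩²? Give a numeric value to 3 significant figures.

Compute ⟨x⟩ and ⟨x²⟩ separately, then (Δx)² = ⟨x²⟩ − ⟨x⟩².
Gaussian moments (u = x − x₀): ∫u^(2j)·e^(−2αu²) du = (2j−1)!!/(4α)^j · √(π/(2α)), odd powers integrate to 0; here √(π/(2α)) = 0.89295.
⟨x⟩ = 2.2200 and ⟨x²⟩ = 5.0553.
(Δx)² = 5.0553 − (2.2200)² = 0.12690.

0.127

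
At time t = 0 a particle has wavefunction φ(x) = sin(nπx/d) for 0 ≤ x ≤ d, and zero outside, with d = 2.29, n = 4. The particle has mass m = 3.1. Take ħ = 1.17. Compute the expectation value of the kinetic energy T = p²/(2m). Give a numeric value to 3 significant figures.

T = −(ħ²/2m) d²/dx², so ⟨T⟩ = −(ħ²/2m) ∫ φ*·φ'' dx / ∫|φ|² dx; with m = 3.1.
d/dx sin(nπx/d) = (nπ/d)·cos(nπx/d) and d²/dx² sin(nπx/d) = −(nπ/d)²·sin(nπx/d); on 0 ≤ x ≤ d, ∫sin²(nπx/d) dx = d/2 and ∫sin(nπx/d)·cos(nπx/d) dx = 0.
State is unnormalized: ∫|φ|² dx = 1.1450, and ∫φ*·(−ħ²/2m · φ'') dx = 7.6126, so ⟨T⟩ = 7.6126 / 1.1450.
⟨T⟩ = 6.6486.

6.65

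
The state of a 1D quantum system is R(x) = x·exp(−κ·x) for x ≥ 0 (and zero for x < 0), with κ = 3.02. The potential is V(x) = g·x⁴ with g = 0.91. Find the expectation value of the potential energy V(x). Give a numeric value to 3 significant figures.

⟨V⟩ = ∫ V(x)·|R|² dx / ∫|R|² dx.
Every integrand reduces to terms xʲ·e^(−2κx) on [0, ∞); use ∫₀^∞ xʲ·e^(−2κx) dx = j!/(2κ)^(j+1).
State is unnormalized: ∫|R|² dx = 0.0090765, and ∫R*·V(x)·R dx = 0.0022342, so ⟨V⟩ = 0.0022342 / 0.0090765.
⟨V⟩ = 0.24615.

0.246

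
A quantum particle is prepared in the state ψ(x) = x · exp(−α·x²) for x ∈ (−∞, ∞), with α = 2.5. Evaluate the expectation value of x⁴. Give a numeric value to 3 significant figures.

0.150

⟨x⁴⟩ = ∫ x⁴·|ψ|² dx / ∫|ψ|² dx (integrals over the domain).
Expand each integrand as polynomial × e^(−2αx²) and use ∫x^(2j)·e^(−2αx²) dx = (2j−1)!!/(4α)^j · √(π/(2α)), odd powers → 0; here √(π/(2α)) = 0.79267.
State is unnormalized: ∫|ψ|² dx = 0.079267, and ∫ψ*·x⁴·ψ dx = 0.011890, so ⟨x⁴⟩ = 0.011890 / 0.079267.
⟨x⁴⟩ = 0.15000.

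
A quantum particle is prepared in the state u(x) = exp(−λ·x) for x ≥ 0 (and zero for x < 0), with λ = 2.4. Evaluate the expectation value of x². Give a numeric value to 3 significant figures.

⟨x²⟩ = ∫ x²·|u|² dx / ∫|u|² dx (integrals over the domain).
Every integrand reduces to terms xʲ·e^(−2λx) on [0, ∞); use ∫₀^∞ xʲ·e^(−2λx) dx = j!/(2λ)^(j+1).
State is unnormalized: ∫|u|² dx = 0.20833, and ∫u*·x²·u dx = 0.018084, so ⟨x²⟩ = 0.018084 / 0.20833.
⟨x²⟩ = 0.086806.

0.0868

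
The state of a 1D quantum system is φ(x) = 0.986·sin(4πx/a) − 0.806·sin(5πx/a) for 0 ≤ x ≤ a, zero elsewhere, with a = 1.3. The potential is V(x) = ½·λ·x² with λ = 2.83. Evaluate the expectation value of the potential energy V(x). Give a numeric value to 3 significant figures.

1.26

⟨V⟩ = ∫ V(x)·|φ|² dx / ∫|φ|² dx.
On 0 ≤ x ≤ a (j ≠ l): ∫sin²(jπx/a) dx = a/2, ∫sin(jπx/a)·sin(lπx/a) dx = 0; diagonal moments ∫x·sin²(jπx/a) dx = a²/4, ∫x²·sin²(jπx/a) dx = a³·(1/6 − 1/(4j²π²)); cross terms ∫x·sin(jπx/a)·sin(lπx/a) dx = 0 for j + l even and −4jla²/(π²(j² − l²)²) for j + l odd, ∫x²·sin(jπx/a)·sin(lπx/a) dx = (−1)^(j+l)·4jla³/(π²(j² − l²)²); higher powers the same way via product-to-sum and parts.
State is unnormalized: ∫|φ|² dx = 1.0542, and ∫φ*·V(x)·φ dx = 1.3279, so ⟨V⟩ = 1.3279 / 1.0542.
⟨V⟩ = 1.2597.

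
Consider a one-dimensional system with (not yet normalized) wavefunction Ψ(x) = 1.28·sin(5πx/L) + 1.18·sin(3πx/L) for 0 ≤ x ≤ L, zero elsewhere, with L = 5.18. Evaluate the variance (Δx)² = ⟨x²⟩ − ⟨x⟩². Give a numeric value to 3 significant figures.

3.41

Compute ⟨x⟩ and ⟨x²⟩ separately, then (Δx)² = ⟨x²⟩ − ⟨x⟩².
On 0 ≤ x ≤ L (j ≠ l): ∫sin²(jπx/L) dx = L/2, ∫sin(jπx/L)·sin(lπx/L) dx = 0; diagonal moments ∫x·sin²(jπx/L) dx = L²/4, ∫x²·sin²(jπx/L) dx = L³·(1/6 − 1/(4j²π²)); cross terms ∫x·sin(jπx/L)·sin(lπx/L) dx = 0 for j + l even and −4jlL²/(π²(j² − l²)²) for j + l odd, ∫x²·sin(jπx/L)·sin(lπx/L) dx = (−1)^(j+l)·4jlL³/(π²(j² − l²)²); higher powers the same way via product-to-sum and parts.
Normalization: ∫|Ψ|² dx = 7.8498.
⟨x⟩ = 2.5900 and ⟨x²⟩ = 10.116.
(Δx)² = 10.116 − (2.5900)² = 3.4074.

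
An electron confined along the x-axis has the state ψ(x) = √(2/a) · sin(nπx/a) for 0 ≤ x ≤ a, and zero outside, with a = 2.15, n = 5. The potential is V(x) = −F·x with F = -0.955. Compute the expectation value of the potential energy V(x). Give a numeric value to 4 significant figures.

1.027

⟨V⟩ = ∫ V(x)·|ψ|² dx.
With sin²θ = (1 − cos2θ)/2 on 0 ≤ x ≤ a: ∫sin²(nπx/a) dx = a/2, ∫x·sin²(nπx/a) dx = a²/4, ∫x²·sin²(nπx/a) dx = a³·(1/6 − 1/(4n²π²)); higher powers xᵏ the same way, integrating xᵏ·cos(2nπx/a) by parts.
⟨V⟩ = 1.0266.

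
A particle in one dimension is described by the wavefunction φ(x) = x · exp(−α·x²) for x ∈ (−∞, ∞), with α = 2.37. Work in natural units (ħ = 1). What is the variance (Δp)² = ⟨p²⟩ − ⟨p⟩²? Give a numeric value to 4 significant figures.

Compute ⟨p⟩ and ⟨p²⟩ separately; (Δp)² = ⟨p²⟩ − ⟨p⟩².
Expand each integrand as polynomial × e^(−2αx²) and use ∫x^(2j)·e^(−2αx²) dx = (2j−1)!!/(4α)^j · √(π/(2α)), odd powers → 0; here √(π/(2α)) = 0.81412. Differentiate with the product rule, d/dx e^(−αx²) = −2αx·e^(−αx²).
Normalization: ∫|φ|² dx = 0.085877.
⟨p⟩ = 0.0000 and ⟨p²⟩ = 7.1100.
(Δp)² = 7.1100 − (0.0000)² = 7.1100.

7.110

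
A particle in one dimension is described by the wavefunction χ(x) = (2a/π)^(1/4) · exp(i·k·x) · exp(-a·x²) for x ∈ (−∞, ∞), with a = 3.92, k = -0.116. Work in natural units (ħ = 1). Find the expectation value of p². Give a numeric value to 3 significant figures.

p² χ = −ħ² d²χ/dx²; ⟨p²⟩ = −ħ² ∫ χ*·χ'' dx.
Gaussian moments: ∫x^(2j)·e^(−2ax²) dx = (2j−1)!!/(4a)^j · √(π/(2a)), odd powers integrate to 0; here √(π/(2a)) = 0.63302. Derivatives: χ′ = (ik − 2ax)·χ, χ″ = ((ik − 2ax)² − 2a)·χ; the odd-in-x pieces drop out.
⟨p²⟩ = 3.9335.

3.93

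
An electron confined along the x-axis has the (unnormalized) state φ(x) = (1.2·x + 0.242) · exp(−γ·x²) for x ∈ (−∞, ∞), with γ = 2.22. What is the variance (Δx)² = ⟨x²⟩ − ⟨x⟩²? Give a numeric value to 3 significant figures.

0.190

Compute ⟨x⟩ and ⟨x²⟩ separately, then (Δx)² = ⟨x²⟩ − ⟨x⟩².
Expand each integrand as polynomial × e^(−2γx²) and use ∫x^(2j)·e^(−2γx²) dx = (2j−1)!!/(4γ)^j · √(π/(2γ)), odd powers → 0; here √(π/(2γ)) = 0.84117.
Normalization: ∫|φ|² dx = 0.18567.
⟨x⟩ = 0.29632 and ⟨x²⟩ = 0.27808.
(Δx)² = 0.27808 − (0.29632)² = 0.19028.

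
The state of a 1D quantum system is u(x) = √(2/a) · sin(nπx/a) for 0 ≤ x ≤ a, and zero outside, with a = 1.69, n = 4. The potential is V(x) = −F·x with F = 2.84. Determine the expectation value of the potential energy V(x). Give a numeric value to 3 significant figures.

-2.40

⟨V⟩ = ∫ V(x)·|u|² dx.
With sin²θ = (1 − cos2θ)/2 on 0 ≤ x ≤ a: ∫sin²(nπx/a) dx = a/2, ∫x·sin²(nπx/a) dx = a²/4, ∫x²·sin²(nπx/a) dx = a³·(1/6 − 1/(4n²π²)); higher powers xᵏ the same way, integrating xᵏ·cos(2nπx/a) by parts.
⟨V⟩ = -2.3998.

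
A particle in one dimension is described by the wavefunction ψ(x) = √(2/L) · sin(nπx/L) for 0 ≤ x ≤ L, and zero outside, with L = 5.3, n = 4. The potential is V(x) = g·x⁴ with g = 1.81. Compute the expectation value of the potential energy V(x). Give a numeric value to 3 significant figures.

⟨V⟩ = ∫ V(x)·|ψ|² dx.
With sin²θ = (1 − cos2θ)/2 on 0 ≤ x ≤ L: ∫sin²(nπx/L) dx = L/2, ∫x·sin²(nπx/L) dx = L²/4, ∫x²·sin²(nπx/L) dx = L³·(1/6 − 1/(4n²π²)); higher powers xᵏ the same way, integrating xᵏ·cos(2nπx/L) by parts.
⟨V⟩ = 276.68.

277.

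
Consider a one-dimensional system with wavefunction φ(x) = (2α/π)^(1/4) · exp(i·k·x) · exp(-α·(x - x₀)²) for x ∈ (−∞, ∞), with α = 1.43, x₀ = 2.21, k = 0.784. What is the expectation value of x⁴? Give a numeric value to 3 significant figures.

29.1

⟨x⁴⟩ = ∫ x⁴·|φ|² dx (integrals over the domain).
Gaussian moments (u = x − x₀): ∫u^(2j)·e^(−2αu²) du = (2j−1)!!/(4α)^j · √(π/(2α)), odd powers integrate to 0; here √(π/(2α)) = 1.0481.
⟨x⁴⟩ = 29.069.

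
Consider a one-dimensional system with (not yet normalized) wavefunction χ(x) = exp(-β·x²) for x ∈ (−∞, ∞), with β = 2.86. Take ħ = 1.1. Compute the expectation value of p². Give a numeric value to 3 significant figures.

p² χ = −ħ² d²χ/dx²; ⟨p²⟩ = −ħ² ∫ χ*·χ'' dx / ∫|χ|² dx.
Gaussian moments: ∫x^(2j)·e^(−2βx²) dx = (2j−1)!!/(4β)^j · √(π/(2β)), odd powers integrate to 0; here √(π/(2β)) = 0.74110. Derivatives: d/dx e^(−βx²) = −2βx·e^(−βx²), d²/dx² e^(−βx²) = (4β²x² − 2β)·e^(−βx²).
State is unnormalized: ∫|χ|² dx = 0.74110, and ∫χ*·(−ħ² χ'') dx = 2.5647, so ⟨p²⟩ = 2.5647 / 0.74110.
⟨p²⟩ = 3.4606.

3.46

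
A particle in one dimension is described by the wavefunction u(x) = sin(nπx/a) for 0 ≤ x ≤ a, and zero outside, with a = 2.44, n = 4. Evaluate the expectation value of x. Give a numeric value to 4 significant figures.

1.220

⟨x⟩ = ∫ x·|u|² dx / ∫|u|² dx (integrals over the domain).
With sin²θ = (1 − cos2θ)/2 on 0 ≤ x ≤ a: ∫sin²(nπx/a) dx = a/2, ∫x·sin²(nπx/a) dx = a²/4, ∫x²·sin²(nπx/a) dx = a³·(1/6 − 1/(4n²π²)); higher powers xᵏ the same way, integrating xᵏ·cos(2nπx/a) by parts.
State is unnormalized: ∫|u|² dx = 1.2200, and ∫u*·x·u dx = 1.4884, so ⟨x⟩ = 1.4884 / 1.2200.
⟨x⟩ = 1.2200.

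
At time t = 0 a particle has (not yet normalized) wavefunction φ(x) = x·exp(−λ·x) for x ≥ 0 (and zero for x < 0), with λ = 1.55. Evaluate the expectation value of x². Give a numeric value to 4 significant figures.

1.249

⟨x²⟩ = ∫ x²·|φ|² dx / ∫|φ|² dx (integrals over the domain).
Every integrand reduces to terms xʲ·e^(−2λx) on [0, ∞); use ∫₀^∞ xʲ·e^(−2λx) dx = j!/(2λ)^(j+1).
State is unnormalized: ∫|φ|² dx = 0.067134, and ∫φ*·x²·φ dx = 0.083831, so ⟨x²⟩ = 0.083831 / 0.067134.
⟨x²⟩ = 1.2487.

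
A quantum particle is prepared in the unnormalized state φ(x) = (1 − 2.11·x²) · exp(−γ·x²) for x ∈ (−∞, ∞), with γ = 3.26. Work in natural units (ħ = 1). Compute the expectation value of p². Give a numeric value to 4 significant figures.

p² φ = −ħ² d²φ/dx²; ⟨p²⟩ = −ħ² ∫ φ*·φ'' dx / ∫|φ|² dx.
Expand each integrand as polynomial × e^(−2γx²) and use ∫x^(2j)·e^(−2γx²) dx = (2j−1)!!/(4γ)^j · √(π/(2γ)), odd powers → 0; here √(π/(2γ)) = 0.69415. Differentiate with the product rule, d/dx e^(−γx²) = −2γx·e^(−γx²).
State is unnormalized: ∫|φ|² dx = 0.52403, and ∫φ*·(−ħ² φ'') dx = 3.4100, so ⟨p²⟩ = 3.4100 / 0.52403.
⟨p²⟩ = 6.5072.

6.507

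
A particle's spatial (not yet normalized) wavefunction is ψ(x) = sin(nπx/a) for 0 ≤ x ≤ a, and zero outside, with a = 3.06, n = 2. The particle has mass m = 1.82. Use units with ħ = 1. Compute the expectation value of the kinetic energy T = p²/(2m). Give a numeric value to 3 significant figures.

1.16

T = −(ħ²/2m) d²/dx², so ⟨T⟩ = −(ħ²/2m) ∫ ψ*·ψ'' dx / ∫|ψ|² dx; with m = 1.82.
d/dx sin(nπx/a) = (nπ/a)·cos(nπx/a) and d²/dx² sin(nπx/a) = −(nπ/a)²·sin(nπx/a); on 0 ≤ x ≤ a, ∫sin²(nπx/a) dx = a/2 and ∫sin(nπx/a)·cos(nπx/a) dx = 0.
State is unnormalized: ∫|ψ|² dx = 1.5300, and ∫ψ*·(−ħ²/2m · ψ'') dx = 1.7722, so ⟨T⟩ = 1.7722 / 1.5300.
⟨T⟩ = 1.1583.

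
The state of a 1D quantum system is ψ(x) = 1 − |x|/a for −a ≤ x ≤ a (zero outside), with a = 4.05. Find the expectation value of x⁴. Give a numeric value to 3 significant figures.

⟨x⁴⟩ = ∫ x⁴·|ψ|² dx / ∫|ψ|² dx (integrals over the domain).
ψ is even, so ∫ over [−a, a] = 2∫₀ᵃ with ψ = 1 − x/a there: ∫₀ᵃ (1 − x/a)² dx = a/3, ∫₀ᵃ x²(1 − x/a)² dx = a³/30, ∫₀ᵃ x⁴(1 − x/a)² dx = a⁵/105.
State is unnormalized: ∫|ψ|² dx = 2.7000, and ∫ψ*·x⁴·ψ dx = 20.755, so ⟨x⁴⟩ = 20.755 / 2.7000.
⟨x⁴⟩ = 7.6869.

7.69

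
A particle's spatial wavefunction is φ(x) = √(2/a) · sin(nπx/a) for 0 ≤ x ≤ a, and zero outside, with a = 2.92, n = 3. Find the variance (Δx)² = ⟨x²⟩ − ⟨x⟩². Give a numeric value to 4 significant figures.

Compute ⟨x⟩ and ⟨x²⟩ separately, then (Δx)² = ⟨x²⟩ − ⟨x⟩².
With sin²θ = (1 − cos2θ)/2 on 0 ≤ x ≤ a: ∫sin²(nπx/a) dx = a/2, ∫x·sin²(nπx/a) dx = a²/4, ∫x²·sin²(nπx/a) dx = a³·(1/6 − 1/(4n²π²)); higher powers xᵏ the same way, integrating xᵏ·cos(2nπx/a) by parts.
⟨x⟩ = 1.4600 and ⟨x²⟩ = 2.7941.
(Δx)² = 2.7941 − (1.4600)² = 0.66254.

0.6625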